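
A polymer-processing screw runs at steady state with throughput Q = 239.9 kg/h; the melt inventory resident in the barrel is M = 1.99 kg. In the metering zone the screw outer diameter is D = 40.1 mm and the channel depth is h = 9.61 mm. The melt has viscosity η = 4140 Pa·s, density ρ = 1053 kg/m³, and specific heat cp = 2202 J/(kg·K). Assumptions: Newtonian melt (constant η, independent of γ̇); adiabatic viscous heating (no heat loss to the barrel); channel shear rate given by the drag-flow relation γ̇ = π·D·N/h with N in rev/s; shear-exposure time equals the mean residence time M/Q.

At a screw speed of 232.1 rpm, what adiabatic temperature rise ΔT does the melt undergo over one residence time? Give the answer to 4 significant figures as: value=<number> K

Convert throughput: Q = 239.9 kg/h = 239.9/3600 = 0.0666389 kg/s
t_res = M / Q_s = 1.99 ÷ 0.0666389 = 29.8624 s
Convert to SI: D = 0.0401 m, h = 0.00961 m, N = 232.1/60 = 3.86833 rev/s
γ̇ = π D N / h = (π)(0.0401)(3.86833) / 0.00961 = 50.7101 s⁻¹
ΔT = η·γ̇²·t_res/(ρ·cp) = [4140 × 50.7101² × 29.8624] / [1053 × 2202] = 137.11 K

value=137.1 K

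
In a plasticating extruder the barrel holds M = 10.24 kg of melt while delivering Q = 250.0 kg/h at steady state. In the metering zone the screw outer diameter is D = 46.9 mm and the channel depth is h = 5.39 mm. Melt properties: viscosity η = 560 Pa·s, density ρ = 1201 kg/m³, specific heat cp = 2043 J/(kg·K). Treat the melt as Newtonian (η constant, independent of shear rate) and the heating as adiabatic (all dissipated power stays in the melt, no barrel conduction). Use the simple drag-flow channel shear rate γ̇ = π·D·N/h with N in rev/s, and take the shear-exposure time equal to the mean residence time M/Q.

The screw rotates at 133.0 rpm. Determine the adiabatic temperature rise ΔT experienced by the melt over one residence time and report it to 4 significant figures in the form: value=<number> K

Q_s = Q / 3600 = 250.0 / 3600 = 0.0694444 kg/s
t_res = M / Q_s = 10.24 ÷ 0.0694444 = 147.456 s
Geometry in metres: D = 46.9 mm → 0.0469 m, h = 5.39 mm → 0.00539 m; screw speed N = 133.0 rpm = 2.21667 rev/s
γ̇ = π·D·N / h = π · 0.0469 · 2.21667 / 0.00539 = 60.5947 s⁻¹
ΔT = η·γ̇²·t_res/(ρ·cp) = [560 × 60.5947² × 147.456] / [1201 × 2043] = 123.569 K

value=123.6 K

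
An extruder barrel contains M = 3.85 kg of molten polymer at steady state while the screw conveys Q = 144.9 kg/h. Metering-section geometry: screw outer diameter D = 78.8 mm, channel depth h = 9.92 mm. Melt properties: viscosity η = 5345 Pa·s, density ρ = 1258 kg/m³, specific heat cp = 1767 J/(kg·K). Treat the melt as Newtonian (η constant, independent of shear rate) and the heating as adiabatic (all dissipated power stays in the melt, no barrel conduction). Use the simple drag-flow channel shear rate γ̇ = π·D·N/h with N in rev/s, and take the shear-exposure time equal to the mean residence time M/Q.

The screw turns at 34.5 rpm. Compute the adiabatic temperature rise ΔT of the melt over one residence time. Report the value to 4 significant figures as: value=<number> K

value=47.36 K

Throughput in SI: Q_s = 144.9 kg/h ÷ 3600 s/h = 0.04025 kg/s
t_res = M / Q_s = 3.85 ÷ 0.04025 = 95.6522 s
Geometry in metres: D = 78.8 mm → 0.0788 m, h = 9.92 mm → 0.00992 m; screw speed N = 34.5 rpm = 0.575 rev/s
γ̇ = π D N / h = (π)(0.0788)(0.575) / 0.00992 = 14.3494 s⁻¹
ΔT = η·γ̇²·t_res / (ρ·cp) = 5345 · (14.3494)² · 95.6522 / (1258 · 1767) = 47.3576 K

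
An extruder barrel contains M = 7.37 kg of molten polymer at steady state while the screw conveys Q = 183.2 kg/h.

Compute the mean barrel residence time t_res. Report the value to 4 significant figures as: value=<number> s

Throughput in SI: Q_s = 183.2 kg/h ÷ 3600 s/h = 0.0508889 kg/s
Mean residence time: t_res = M/Q_s = 7.37 kg / 0.0508889 kg/s = 144.825 s

value=144.8 s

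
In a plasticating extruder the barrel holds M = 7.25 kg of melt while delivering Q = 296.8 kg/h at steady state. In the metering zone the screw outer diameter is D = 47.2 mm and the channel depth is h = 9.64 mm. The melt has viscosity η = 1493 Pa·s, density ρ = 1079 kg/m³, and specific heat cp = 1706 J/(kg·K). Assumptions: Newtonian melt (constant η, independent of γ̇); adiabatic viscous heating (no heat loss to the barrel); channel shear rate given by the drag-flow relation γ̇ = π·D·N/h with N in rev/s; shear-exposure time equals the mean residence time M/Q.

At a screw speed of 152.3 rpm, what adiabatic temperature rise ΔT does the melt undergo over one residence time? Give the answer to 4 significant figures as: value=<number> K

Convert throughput: Q = 296.8 kg/h = 296.8/3600 = 0.0824444 kg/s
t_res = M / Q_s = 7.25 / 0.0824444 = 87.938 s
Geometry in metres: D = 47.2 mm → 0.0472 m, h = 9.64 mm → 0.00964 m; screw speed N = 152.3 rpm = 2.53833 rev/s
γ̇ = π·D·N / h = π · 0.0472 · 2.53833 / 0.00964 = 39.0448 s⁻¹
Adiabatic rise: ΔT = η γ̇² t_res / (ρ cp) = 1493·(39.0448)²·87.938 / (1079·1706) = 108.733 K

value=108.7 K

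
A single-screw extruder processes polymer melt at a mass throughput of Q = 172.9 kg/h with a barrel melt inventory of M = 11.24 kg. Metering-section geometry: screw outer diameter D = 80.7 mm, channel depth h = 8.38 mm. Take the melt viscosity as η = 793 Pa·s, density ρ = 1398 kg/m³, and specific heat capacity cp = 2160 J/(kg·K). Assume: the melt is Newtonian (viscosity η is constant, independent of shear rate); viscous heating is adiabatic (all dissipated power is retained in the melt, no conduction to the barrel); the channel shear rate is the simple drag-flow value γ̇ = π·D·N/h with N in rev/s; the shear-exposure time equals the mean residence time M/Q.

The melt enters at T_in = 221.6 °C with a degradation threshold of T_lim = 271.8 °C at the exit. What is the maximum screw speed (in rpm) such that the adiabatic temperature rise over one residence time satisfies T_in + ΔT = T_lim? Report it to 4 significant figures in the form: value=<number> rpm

value=56.68 rpm

Convert throughput: Q = 172.9 kg/h = 172.9/3600 = 0.0480278 kg/s
Mean residence time: t_res = M/Q_s = 11.24 kg / 0.0480278 kg/s = 234.031 s
D = 80.7 mm = 0.0807 m;  h = 8.38 mm = 0.00838 m
ΔT_a = T_lim − T_in = 271.8 − 221.6 = 50.2 K
γ̇_max² = ΔT_a·ρ·cp / (η·t_res) = [50.2 × 1398 × 2160] / [793 × 234.031] = 816.804 s⁻²
γ̇_max = √816.804 = 28.5798 s⁻¹
N_max = γ̇_max·h / (π·D) = 28.5798 · 0.00838 / (π · 0.0807) = 0.944668 rev/s = 56.6801 rpm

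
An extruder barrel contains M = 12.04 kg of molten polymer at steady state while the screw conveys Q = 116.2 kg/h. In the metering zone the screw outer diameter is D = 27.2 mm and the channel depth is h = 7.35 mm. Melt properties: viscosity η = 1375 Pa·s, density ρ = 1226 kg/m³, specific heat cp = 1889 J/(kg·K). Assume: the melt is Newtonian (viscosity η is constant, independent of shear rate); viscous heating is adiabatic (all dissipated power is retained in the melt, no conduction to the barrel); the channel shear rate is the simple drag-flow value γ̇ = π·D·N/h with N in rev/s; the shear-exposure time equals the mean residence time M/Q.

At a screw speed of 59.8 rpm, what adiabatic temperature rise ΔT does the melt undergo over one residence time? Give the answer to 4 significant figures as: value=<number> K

value=29.73 K

Convert throughput: Q = 116.2 kg/h = 116.2/3600 = 0.0322778 kg/s
t_res = M / Q_s = 12.04 ÷ 0.0322778 = 373.012 s
D = 27.2 mm = 0.0272 m;  h = 7.35 mm = 0.00735 m;  N = 59.8 rpm / 60 = 0.996667 rev/s
Shear rate: γ̇ = πDN/h = π·0.0272·0.996667/0.00735 = 11.5873 s⁻¹
Adiabatic rise: ΔT = η γ̇² t_res / (ρ cp) = 1375·(11.5873)²·373.012 / (1226·1889) = 29.7349 K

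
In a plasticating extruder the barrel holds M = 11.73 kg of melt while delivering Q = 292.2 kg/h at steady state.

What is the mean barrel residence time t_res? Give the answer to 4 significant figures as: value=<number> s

Throughput in SI: Q_s = 292.2 kg/h ÷ 3600 s/h = 0.0811667 kg/s
Mean residence time: t_res = M/Q_s = 11.73 kg / 0.0811667 kg/s = 144.517 s

value=144.5 s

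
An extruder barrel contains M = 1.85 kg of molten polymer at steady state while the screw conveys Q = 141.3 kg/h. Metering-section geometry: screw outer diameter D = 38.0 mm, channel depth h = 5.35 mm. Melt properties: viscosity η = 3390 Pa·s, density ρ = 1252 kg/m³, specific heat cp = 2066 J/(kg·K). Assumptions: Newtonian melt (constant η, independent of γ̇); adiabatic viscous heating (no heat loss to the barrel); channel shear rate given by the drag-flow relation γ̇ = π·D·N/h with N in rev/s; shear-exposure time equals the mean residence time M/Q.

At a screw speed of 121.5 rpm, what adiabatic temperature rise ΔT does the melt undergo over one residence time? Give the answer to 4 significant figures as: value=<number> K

value=126.1 K

Convert throughput: Q = 141.3 kg/h = 141.3/3600 = 0.03925 kg/s
t_res = M / Q_s = 1.85 ÷ 0.03925 = 47.1338 s
Convert to SI: D = 0.038 m, h = 0.00535 m, N = 121.5/60 = 2.025 rev/s
γ̇ = π D N / h = (π)(0.038)(2.025) / 0.00535 = 45.1861 s⁻¹
ΔT = η·γ̇²·t_res/(ρ·cp) = [3390 × 45.1861² × 47.1338] / [1252 × 2066] = 126.127 K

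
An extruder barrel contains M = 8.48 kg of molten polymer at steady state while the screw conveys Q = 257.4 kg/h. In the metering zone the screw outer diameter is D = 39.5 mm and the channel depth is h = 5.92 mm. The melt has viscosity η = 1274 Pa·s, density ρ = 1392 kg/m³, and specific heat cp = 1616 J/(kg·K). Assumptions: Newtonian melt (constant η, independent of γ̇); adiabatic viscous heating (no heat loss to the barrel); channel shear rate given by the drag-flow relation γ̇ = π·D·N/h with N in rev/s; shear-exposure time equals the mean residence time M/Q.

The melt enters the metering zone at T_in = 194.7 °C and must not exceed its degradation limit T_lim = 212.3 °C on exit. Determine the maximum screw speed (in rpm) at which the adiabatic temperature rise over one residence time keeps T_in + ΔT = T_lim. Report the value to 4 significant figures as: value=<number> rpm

value=46.33 rpm

Q_s = Q / 3600 = 257.4 / 3600 = 0.0715 kg/s
t_res = M / Q_s = 8.48 ÷ 0.0715 = 118.601 s
D = 39.5 mm = 0.0395 m;  h = 5.92 mm = 0.00592 m
ΔT_a = T_lim − T_in = 212.3 − 194.7 = 17.6 K
γ̇_max² = ΔT_a·ρ·cp/(η·t_res) = 17.6·1392·1616/(1274·118.601) = 262.02 s⁻²
γ̇_max = √262.02 = 16.187 s⁻¹
N_max = γ̇_max·h / (π·D) = 16.187 · 0.00592 / (π · 0.0395) = 0.772221 rev/s = 46.3333 rpm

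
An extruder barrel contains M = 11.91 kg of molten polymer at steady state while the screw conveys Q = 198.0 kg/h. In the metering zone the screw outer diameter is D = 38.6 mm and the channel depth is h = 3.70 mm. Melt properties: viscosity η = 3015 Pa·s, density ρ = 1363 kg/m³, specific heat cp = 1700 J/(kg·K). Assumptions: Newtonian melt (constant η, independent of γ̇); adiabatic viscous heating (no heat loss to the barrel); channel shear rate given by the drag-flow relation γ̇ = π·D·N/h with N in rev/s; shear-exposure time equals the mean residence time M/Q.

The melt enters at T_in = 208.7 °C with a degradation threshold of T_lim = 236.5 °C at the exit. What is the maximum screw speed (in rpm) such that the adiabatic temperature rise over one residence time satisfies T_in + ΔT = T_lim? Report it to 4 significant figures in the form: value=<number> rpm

Q_s = Q / 3600 = 198.0 / 3600 = 0.055 kg/s
t_res = M / Q_s = 11.91 / 0.055 = 216.545 s
Geometry in SI: D = 38.6 mm → 0.0386 m, h = 3.70 mm → 0.0037 m
Allowable rise: ΔT_a = T_lim − T_in = 236.5 − 208.7 = 27.8 K
Invert ΔT = ηγ̇²t_res/(ρcp) for γ̇: γ̇_max² = ΔT_a ρ cp / (η t_res) = 27.8·1363·1700 / (3015·216.545) = 98.6627 s⁻²
Take the square root: γ̇_max = √(98.6627) = 9.93291 s⁻¹
Solve γ̇ = πDN/h for N: N_max = γ̇_max·h/(π·D) = 9.93291 × 0.0037 / (π × 0.0386) = 0.303069 rev/s = 18.1841 rpm

value=18.18 rpm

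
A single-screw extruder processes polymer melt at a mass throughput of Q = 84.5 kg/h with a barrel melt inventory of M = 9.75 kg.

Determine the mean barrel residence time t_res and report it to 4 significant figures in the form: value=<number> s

Convert throughput: Q = 84.5 kg/h = 84.5/3600 = 0.0234722 kg/s
t_res = M / Q_s = 9.75 / 0.0234722 = 415.385 s

value=415.4 s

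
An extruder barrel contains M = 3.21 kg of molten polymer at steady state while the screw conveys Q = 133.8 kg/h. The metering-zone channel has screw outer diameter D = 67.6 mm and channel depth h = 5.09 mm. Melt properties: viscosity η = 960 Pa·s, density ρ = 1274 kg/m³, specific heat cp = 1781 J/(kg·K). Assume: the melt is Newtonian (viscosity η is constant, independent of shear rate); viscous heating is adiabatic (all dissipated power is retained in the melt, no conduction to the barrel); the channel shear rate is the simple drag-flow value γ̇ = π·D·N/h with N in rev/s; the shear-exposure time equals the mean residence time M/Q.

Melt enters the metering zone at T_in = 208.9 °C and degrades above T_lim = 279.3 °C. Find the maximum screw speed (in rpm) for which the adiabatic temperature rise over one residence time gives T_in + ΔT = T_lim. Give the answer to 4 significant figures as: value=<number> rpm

value=63.12 rpm

Q_s = Q / 3600 = 133.8 / 3600 = 0.0371667 kg/s
t_res = M / Q_s = 3.21 ÷ 0.0371667 = 86.3677 s
Geometry in SI: D = 67.6 mm → 0.0676 m, h = 5.09 mm → 0.00509 m
ΔT_a = T_lim − T_in = 279.3 °C − 208.9 °C = 70.4 K
γ̇_max² = ΔT_a·ρ·cp / (η·t_res) = [70.4 × 1274 × 1781] / [960 × 86.3677] = 1926.56 s⁻²
γ̇_max = sqrt(1926.56) = 43.8926 s⁻¹
Solve γ̇ = πDN/h for N: N_max = γ̇_max·h/(π·D) = 43.8926 × 0.00509 / (π × 0.0676) = 1.05199 rev/s = 63.1196 rpm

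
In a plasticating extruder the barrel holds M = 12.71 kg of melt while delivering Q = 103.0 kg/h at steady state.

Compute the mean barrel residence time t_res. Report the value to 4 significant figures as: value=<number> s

value=444.2 s

Convert throughput: Q = 103.0 kg/h = 103.0/3600 = 0.0286111 kg/s
Mean residence time: t_res = M/Q_s = 12.71 kg / 0.0286111 kg/s = 444.233 s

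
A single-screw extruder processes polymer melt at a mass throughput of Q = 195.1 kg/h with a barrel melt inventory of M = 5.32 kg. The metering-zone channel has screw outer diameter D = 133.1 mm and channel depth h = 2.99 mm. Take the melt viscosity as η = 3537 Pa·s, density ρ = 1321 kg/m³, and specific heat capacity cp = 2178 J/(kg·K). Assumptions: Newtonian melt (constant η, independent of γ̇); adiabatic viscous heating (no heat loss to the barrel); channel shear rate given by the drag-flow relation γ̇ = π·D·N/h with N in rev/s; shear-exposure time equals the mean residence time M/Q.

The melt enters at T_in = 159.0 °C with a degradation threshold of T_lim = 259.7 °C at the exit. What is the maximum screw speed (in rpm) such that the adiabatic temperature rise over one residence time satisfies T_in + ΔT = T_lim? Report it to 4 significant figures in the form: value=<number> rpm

value=12.39 rpm

Convert throughput: Q = 195.1 kg/h = 195.1/3600 = 0.0541944 kg/s
Mean residence time: t_res = M/Q_s = 5.32 kg / 0.0541944 kg/s = 98.165 s
D = 133.1 mm = 0.1331 m;  h = 2.99 mm = 0.00299 m
Allowable rise: ΔT_a = T_lim − T_in = 259.7 − 159.0 = 100.7 K
γ̇_max² = ΔT_a·ρ·cp/(η·t_res) = 100.7·1321·2178/(3537·98.165) = 834.446 s⁻²
γ̇_max = sqrt(834.446) = 28.8868 s⁻¹
Solve γ̇ = πDN/h for N: N_max = γ̇_max·h/(π·D) = 28.8868 × 0.00299 / (π × 0.1331) = 0.206558 rev/s = 12.3935 rpm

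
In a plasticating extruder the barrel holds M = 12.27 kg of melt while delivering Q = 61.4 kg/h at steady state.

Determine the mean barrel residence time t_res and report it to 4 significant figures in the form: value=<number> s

value=719.4 s

Convert throughput: Q = 61.4 kg/h = 61.4/3600 = 0.0170556 kg/s
t_res = M / Q_s = 12.27 ÷ 0.0170556 = 719.414 s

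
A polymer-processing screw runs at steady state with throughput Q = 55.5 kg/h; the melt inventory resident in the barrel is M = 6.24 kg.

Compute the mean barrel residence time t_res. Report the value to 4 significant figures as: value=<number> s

value=404.8 s

Q_s = Q / 3600 = 55.5 / 3600 = 0.0154167 kg/s
t_res = M / Q_s = 6.24 / 0.0154167 = 404.757 s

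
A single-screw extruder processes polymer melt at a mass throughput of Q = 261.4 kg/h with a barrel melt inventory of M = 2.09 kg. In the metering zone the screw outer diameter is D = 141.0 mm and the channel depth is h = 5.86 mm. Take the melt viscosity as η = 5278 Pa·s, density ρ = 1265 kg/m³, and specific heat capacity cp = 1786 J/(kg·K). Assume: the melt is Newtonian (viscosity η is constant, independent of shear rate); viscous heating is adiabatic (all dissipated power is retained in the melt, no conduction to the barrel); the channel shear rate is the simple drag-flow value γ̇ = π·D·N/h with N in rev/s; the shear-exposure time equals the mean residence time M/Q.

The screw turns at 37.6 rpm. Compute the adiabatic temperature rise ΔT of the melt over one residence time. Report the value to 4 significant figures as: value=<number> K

Q_s = Q / 3600 = 261.4 / 3600 = 0.0726111 kg/s
Mean residence time: t_res = M/Q_s = 2.09 kg / 0.0726111 kg/s = 28.7835 s
Convert to SI: D = 0.141 m, h = 0.00586 m, N = 37.6/60 = 0.626667 rev/s
Shear rate: γ̇ = πDN/h = π·0.141·0.626667/0.00586 = 47.3705 s⁻¹
ΔT = η·γ̇²·t_res/(ρ·cp) = [5278 × 47.3705² × 28.7835] / [1265 × 1786] = 150.889 K

value=150.9 K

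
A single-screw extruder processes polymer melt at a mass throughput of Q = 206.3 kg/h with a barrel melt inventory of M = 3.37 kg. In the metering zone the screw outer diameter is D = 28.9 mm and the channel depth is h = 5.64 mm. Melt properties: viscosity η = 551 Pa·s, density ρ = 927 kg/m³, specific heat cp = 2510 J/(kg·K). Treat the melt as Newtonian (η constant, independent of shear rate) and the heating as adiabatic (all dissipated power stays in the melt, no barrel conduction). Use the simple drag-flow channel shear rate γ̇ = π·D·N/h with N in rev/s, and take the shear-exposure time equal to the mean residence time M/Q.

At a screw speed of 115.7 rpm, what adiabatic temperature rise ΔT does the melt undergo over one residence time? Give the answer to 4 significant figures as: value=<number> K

Q_s = Q / 3600 = 206.3 / 3600 = 0.0573056 kg/s
t_res = M / Q_s = 3.37 ÷ 0.0573056 = 58.8076 s
Convert to SI: D = 0.0289 m, h = 0.00564 m, N = 115.7/60 = 1.92833 rev/s
γ̇ = π D N / h = (π)(0.0289)(1.92833) / 0.00564 = 31.0421 s⁻¹
ΔT = η·γ̇²·t_res / (ρ·cp) = 551 · (31.0421)² · 58.8076 / (927 · 2510) = 13.4194 K

value=13.42 K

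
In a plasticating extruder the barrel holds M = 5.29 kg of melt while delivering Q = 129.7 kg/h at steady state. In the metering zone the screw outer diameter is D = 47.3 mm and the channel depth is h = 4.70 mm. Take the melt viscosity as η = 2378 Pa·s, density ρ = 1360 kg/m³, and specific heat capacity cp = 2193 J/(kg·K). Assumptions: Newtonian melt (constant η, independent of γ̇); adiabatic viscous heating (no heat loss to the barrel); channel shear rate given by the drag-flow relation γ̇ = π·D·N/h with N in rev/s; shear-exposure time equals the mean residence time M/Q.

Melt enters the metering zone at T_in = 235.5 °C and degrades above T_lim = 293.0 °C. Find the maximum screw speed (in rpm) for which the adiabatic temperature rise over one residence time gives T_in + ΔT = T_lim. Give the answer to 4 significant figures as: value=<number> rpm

Throughput in SI: Q_s = 129.7 kg/h ÷ 3600 s/h = 0.0360278 kg/s
t_res = M / Q_s = 5.29 / 0.0360278 = 146.831 s
Convert to metres: D = 0.0473 m, h = 0.0047 m
Allowable rise: ΔT_a = T_lim − T_in = 293.0 − 235.5 = 57.5 K
Invert ΔT = ηγ̇²t_res/(ρcp) for γ̇: γ̇_max² = ΔT_a ρ cp / (η t_res) = 57.5·1360·2193 / (2378·146.831) = 491.151 s⁻²
γ̇_max = sqrt(491.151) = 22.1619 s⁻¹
N_max = γ̇_max h / (πD) = 22.1619·0.0047/(π·0.0473) = 0.700962 rev/s → ×60 = 42.0577 rpm

value=42.06 rpm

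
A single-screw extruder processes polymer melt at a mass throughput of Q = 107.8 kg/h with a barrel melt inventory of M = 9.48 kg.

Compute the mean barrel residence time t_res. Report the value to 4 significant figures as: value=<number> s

value=316.6 s

Q_s = Q / 3600 = 107.8 / 3600 = 0.0299444 kg/s
t_res = M / Q_s = 9.48 / 0.0299444 = 316.586 s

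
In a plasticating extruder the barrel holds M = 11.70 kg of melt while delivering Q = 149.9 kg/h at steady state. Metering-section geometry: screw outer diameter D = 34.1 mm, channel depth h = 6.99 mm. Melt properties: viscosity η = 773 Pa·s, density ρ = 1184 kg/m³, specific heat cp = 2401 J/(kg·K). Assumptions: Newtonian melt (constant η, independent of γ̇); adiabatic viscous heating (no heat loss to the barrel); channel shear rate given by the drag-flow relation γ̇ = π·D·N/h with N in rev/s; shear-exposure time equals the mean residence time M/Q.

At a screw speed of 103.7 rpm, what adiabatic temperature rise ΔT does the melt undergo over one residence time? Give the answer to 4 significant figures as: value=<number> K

value=53.61 K

Throughput in SI: Q_s = 149.9 kg/h ÷ 3600 s/h = 0.0416389 kg/s
Mean residence time: t_res = M/Q_s = 11.70 kg / 0.0416389 kg/s = 280.987 s
Convert to SI: D = 0.0341 m, h = 0.00699 m, N = 103.7/60 = 1.72833 rev/s
Shear rate: γ̇ = πDN/h = π·0.0341·1.72833/0.00699 = 26.4883 s⁻¹
Adiabatic rise: ΔT = η γ̇² t_res / (ρ cp) = 773·(26.4883)²·280.987 / (1184·2401) = 53.6082 K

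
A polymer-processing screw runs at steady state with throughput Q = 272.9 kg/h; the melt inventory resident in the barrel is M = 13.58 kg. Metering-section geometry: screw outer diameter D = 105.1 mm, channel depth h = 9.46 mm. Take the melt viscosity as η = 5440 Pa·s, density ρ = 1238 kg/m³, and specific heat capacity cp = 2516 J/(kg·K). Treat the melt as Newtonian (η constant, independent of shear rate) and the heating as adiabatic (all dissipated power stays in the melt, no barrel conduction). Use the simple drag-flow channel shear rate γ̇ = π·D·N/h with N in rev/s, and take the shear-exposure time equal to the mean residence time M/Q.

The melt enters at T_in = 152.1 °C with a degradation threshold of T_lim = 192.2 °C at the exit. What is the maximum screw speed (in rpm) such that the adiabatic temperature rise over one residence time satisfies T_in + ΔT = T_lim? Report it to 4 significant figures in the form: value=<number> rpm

Throughput in SI: Q_s = 272.9 kg/h ÷ 3600 s/h = 0.0758056 kg/s
t_res = M / Q_s = 13.58 / 0.0758056 = 179.143 s
Convert to metres: D = 0.1051 m, h = 0.00946 m
Allowable rise: ΔT_a = T_lim − T_in = 192.2 − 152.1 = 40.1 K
γ̇_max² = ΔT_a·ρ·cp/(η·t_res) = 40.1·1238·2516/(5440·179.143) = 128.168 s⁻²
Take the square root: γ̇_max = √(128.168) = 11.3211 s⁻¹
N_max = γ̇_max·h / (π·D) = 11.3211 · 0.00946 / (π · 0.1051) = 0.32436 rev/s = 19.4616 rpm

value=19.46 rpm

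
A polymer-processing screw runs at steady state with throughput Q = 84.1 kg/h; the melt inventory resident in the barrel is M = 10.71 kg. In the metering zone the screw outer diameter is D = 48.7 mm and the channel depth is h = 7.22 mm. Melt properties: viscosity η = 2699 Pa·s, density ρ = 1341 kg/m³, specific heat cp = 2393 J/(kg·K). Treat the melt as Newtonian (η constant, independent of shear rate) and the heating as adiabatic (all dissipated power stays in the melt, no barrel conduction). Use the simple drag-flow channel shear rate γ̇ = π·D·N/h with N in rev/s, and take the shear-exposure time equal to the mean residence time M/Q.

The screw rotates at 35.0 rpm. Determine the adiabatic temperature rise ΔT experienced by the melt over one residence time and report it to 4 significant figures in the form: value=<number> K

Throughput in SI: Q_s = 84.1 kg/h ÷ 3600 s/h = 0.0233611 kg/s
t_res = M / Q_s = 10.71 ÷ 0.0233611 = 458.454 s
D = 48.7 mm = 0.0487 m;  h = 7.22 mm = 0.00722 m;  N = 35.0 rpm / 60 = 0.583333 rev/s
γ̇ = π·D·N / h = π · 0.0487 · 0.583333 / 0.00722 = 12.3611 s⁻¹
ΔT = η·γ̇²·t_res/(ρ·cp) = [2699 × 12.3611² × 458.454] / [1341 × 2393] = 58.9175 K

value=58.92 K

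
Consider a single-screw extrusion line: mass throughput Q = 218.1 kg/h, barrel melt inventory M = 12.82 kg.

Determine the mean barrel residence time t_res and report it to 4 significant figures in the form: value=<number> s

value=211.6 s

Throughput in SI: Q_s = 218.1 kg/h ÷ 3600 s/h = 0.0605833 kg/s
t_res = M / Q_s = 12.82 / 0.0605833 = 211.609 s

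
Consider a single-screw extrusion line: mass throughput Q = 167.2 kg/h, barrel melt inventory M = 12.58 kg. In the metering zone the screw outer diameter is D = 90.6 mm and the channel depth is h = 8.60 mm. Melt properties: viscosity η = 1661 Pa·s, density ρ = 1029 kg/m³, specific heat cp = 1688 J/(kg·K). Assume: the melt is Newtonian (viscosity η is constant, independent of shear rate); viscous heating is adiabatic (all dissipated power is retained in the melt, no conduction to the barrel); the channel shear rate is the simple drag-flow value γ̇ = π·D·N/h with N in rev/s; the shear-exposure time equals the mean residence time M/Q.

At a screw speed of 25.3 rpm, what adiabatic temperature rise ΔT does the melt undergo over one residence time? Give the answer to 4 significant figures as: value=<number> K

Q_s = Q / 3600 = 167.2 / 3600 = 0.0464444 kg/s
Mean residence time: t_res = M/Q_s = 12.58 kg / 0.0464444 kg/s = 270.861 s
Geometry in metres: D = 90.6 mm → 0.0906 m, h = 8.60 mm → 0.0086 m; screw speed N = 25.3 rpm = 0.421667 rev/s
Shear rate: γ̇ = πDN/h = π·0.0906·0.421667/0.0086 = 13.9556 s⁻¹
ΔT = η·γ̇²·t_res / (ρ·cp) = 1661 · (13.9556)² · 270.861 / (1029 · 1688) = 50.446 K

value=50.45 K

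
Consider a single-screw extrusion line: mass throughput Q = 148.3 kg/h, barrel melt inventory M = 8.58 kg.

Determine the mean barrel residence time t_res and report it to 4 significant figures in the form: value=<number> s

Q_s = Q / 3600 = 148.3 / 3600 = 0.0411944 kg/s
Mean residence time: t_res = M/Q_s = 8.58 kg / 0.0411944 kg/s = 208.281 s

value=208.3 s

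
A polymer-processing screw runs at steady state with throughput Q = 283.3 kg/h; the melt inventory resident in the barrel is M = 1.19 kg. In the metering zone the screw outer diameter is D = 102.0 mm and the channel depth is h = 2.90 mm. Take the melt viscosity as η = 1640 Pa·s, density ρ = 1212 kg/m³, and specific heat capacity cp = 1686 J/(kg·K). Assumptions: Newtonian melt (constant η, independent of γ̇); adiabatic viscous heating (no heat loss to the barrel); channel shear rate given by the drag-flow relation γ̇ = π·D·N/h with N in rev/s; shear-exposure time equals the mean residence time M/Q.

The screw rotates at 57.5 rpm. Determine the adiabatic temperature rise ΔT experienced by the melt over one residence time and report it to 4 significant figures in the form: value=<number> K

value=136.1 K

Throughput in SI: Q_s = 283.3 kg/h ÷ 3600 s/h = 0.0786944 kg/s
Mean residence time: t_res = M/Q_s = 1.19 kg / 0.0786944 kg/s = 15.1218 s
Convert to SI: D = 0.102 m, h = 0.0029 m, N = 57.5/60 = 0.958333 rev/s
Shear rate: γ̇ = πDN/h = π·0.102·0.958333/0.0029 = 105.893 s⁻¹
Adiabatic rise: ΔT = η γ̇² t_res / (ρ cp) = 1640·(105.893)²·15.1218 / (1212·1686) = 136.089 K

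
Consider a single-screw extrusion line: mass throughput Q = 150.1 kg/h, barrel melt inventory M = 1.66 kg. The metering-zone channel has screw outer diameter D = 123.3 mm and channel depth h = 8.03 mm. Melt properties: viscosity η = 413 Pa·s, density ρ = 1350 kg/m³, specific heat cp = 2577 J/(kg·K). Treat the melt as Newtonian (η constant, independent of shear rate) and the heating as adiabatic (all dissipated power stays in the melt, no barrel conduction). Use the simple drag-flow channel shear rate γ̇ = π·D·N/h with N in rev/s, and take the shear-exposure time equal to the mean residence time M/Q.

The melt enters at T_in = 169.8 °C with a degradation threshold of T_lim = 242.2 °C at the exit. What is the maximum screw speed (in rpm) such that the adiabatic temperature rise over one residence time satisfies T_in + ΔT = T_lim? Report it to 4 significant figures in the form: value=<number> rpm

Throughput in SI: Q_s = 150.1 kg/h ÷ 3600 s/h = 0.0416944 kg/s
Mean residence time: t_res = M/Q_s = 1.66 kg / 0.0416944 kg/s = 39.8135 s
Convert to metres: D = 0.1233 m, h = 0.00803 m
Allowable rise: ΔT_a = T_lim − T_in = 242.2 − 169.8 = 72.4 K
Invert ΔT = ηγ̇²t_res/(ρcp) for γ̇: γ̇_max² = ΔT_a ρ cp / (η t_res) = 72.4·1350·2577 / (413·39.8135) = 15318.2 s⁻²
Take the square root: γ̇_max = √(15318.2) = 123.767 s⁻¹
N_max = γ̇_max·h / (π·D) = 123.767 · 0.00803 / (π · 0.1233) = 2.5657 rev/s = 153.942 rpm

value=153.9 rpm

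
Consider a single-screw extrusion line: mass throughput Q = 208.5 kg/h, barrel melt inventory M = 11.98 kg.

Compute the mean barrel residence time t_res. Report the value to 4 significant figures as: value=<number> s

value=206.8 s

Throughput in SI: Q_s = 208.5 kg/h ÷ 3600 s/h = 0.0579167 kg/s
t_res = M / Q_s = 11.98 ÷ 0.0579167 = 206.849 s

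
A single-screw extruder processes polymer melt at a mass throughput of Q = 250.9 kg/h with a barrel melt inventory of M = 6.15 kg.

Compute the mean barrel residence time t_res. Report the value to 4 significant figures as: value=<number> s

Throughput in SI: Q_s = 250.9 kg/h ÷ 3600 s/h = 0.0696944 kg/s
Mean residence time: t_res = M/Q_s = 6.15 kg / 0.0696944 kg/s = 88.2423 s

value=88.24 s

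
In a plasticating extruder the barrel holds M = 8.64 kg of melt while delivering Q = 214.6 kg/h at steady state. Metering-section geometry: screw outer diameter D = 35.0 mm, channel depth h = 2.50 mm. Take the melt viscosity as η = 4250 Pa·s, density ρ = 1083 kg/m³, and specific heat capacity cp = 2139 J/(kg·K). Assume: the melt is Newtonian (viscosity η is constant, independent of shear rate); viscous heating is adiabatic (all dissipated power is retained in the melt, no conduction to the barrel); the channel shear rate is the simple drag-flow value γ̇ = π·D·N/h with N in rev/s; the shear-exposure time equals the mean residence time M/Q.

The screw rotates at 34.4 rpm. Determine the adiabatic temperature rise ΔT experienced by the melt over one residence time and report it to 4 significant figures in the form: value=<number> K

value=169.1 K

Throughput in SI: Q_s = 214.6 kg/h ÷ 3600 s/h = 0.0596111 kg/s
Mean residence time: t_res = M/Q_s = 8.64 kg / 0.0596111 kg/s = 144.939 s
Geometry in metres: D = 35.0 mm → 0.035 m, h = 2.50 mm → 0.0025 m; screw speed N = 34.4 rpm = 0.573333 rev/s
γ̇ = π D N / h = (π)(0.035)(0.573333) / 0.0025 = 25.2165 s⁻¹
ΔT = η·γ̇²·t_res / (ρ·cp) = 4250 · (25.2165)² · 144.939 / (1083 · 2139) = 169.086 K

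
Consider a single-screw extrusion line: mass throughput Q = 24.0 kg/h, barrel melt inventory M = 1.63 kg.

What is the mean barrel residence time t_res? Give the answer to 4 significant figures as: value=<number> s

value=244.5 s

Convert throughput: Q = 24.0 kg/h = 24.0/3600 = 0.00666667 kg/s
t_res = M / Q_s = 1.63 / 0.00666667 = 244.5 s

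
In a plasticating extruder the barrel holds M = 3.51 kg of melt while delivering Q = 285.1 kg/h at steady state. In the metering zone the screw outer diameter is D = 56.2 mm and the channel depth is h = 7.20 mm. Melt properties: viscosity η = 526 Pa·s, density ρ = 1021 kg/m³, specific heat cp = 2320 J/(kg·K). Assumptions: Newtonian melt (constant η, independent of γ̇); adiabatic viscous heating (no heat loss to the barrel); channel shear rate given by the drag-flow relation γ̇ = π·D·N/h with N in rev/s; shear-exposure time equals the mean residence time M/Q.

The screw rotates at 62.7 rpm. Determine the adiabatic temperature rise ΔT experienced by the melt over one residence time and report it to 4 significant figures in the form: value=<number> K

Throughput in SI: Q_s = 285.1 kg/h ÷ 3600 s/h = 0.0791944 kg/s
t_res = M / Q_s = 3.51 ÷ 0.0791944 = 44.3213 s
Geometry in metres: D = 56.2 mm → 0.0562 m, h = 7.20 mm → 0.0072 m; screw speed N = 62.7 rpm = 1.045 rev/s
Shear rate: γ̇ = πDN/h = π·0.0562·1.045/0.0072 = 25.6254 s⁻¹
Adiabatic rise: ΔT = η γ̇² t_res / (ρ cp) = 526·(25.6254)²·44.3213 / (1021·2320) = 6.46285 K

value=6.463 K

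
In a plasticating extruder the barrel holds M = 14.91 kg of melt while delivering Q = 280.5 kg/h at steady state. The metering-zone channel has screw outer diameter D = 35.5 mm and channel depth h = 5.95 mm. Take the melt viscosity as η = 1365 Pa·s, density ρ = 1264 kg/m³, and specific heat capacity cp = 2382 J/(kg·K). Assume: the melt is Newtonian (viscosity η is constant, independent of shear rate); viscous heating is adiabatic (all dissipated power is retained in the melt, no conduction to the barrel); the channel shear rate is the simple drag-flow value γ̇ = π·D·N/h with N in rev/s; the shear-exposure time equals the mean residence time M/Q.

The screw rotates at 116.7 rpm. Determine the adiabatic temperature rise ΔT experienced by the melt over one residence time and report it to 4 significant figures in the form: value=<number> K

value=115.3 K

Q_s = Q / 3600 = 280.5 / 3600 = 0.0779167 kg/s
Mean residence time: t_res = M/Q_s = 14.91 kg / 0.0779167 kg/s = 191.358 s
Convert to SI: D = 0.0355 m, h = 0.00595 m, N = 116.7/60 = 1.945 rev/s
γ̇ = π·D·N / h = π · 0.0355 · 1.945 / 0.00595 = 36.457 s⁻¹
ΔT = η·γ̇²·t_res/(ρ·cp) = [1365 × 36.457² × 191.358] / [1264 × 2382] = 115.306 K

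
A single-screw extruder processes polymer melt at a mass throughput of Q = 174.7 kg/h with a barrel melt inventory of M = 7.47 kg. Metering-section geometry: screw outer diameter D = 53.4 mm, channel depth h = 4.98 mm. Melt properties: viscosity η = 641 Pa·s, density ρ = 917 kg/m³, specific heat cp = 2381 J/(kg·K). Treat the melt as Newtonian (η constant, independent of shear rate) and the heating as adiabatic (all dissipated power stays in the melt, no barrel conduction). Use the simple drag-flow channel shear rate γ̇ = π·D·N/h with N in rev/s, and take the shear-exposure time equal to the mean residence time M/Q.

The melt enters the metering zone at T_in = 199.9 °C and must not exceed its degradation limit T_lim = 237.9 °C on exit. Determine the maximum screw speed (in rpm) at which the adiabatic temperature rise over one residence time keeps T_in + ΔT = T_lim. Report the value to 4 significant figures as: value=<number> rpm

value=51.65 rpm

Q_s = Q / 3600 = 174.7 / 3600 = 0.0485278 kg/s
Mean residence time: t_res = M/Q_s = 7.47 kg / 0.0485278 kg/s = 153.932 s
Convert to metres: D = 0.0534 m, h = 0.00498 m
Allowable rise: ΔT_a = T_lim − T_in = 237.9 − 199.9 = 38 K
γ̇_max² = ΔT_a·ρ·cp / (η·t_res) = [38 × 917 × 2381] / [641 × 153.932] = 840.861 s⁻²
γ̇_max = sqrt(840.861) = 28.9976 s⁻¹
N_max = γ̇_max·h / (π·D) = 28.9976 · 0.00498 / (π · 0.0534) = 0.860796 rev/s = 51.6478 rpm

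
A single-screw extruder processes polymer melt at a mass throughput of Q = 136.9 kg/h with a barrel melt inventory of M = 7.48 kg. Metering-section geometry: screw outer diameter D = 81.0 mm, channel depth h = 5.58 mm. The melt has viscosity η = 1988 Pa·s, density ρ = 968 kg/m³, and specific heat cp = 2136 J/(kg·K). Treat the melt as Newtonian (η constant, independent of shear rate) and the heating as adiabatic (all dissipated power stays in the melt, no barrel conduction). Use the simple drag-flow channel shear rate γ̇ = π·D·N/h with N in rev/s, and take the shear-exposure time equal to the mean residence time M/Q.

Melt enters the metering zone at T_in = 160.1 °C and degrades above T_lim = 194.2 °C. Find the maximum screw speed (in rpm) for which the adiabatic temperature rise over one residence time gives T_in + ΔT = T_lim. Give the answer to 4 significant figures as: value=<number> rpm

Convert throughput: Q = 136.9 kg/h = 136.9/3600 = 0.0380278 kg/s
t_res = M / Q_s = 7.48 ÷ 0.0380278 = 196.698 s
D = 81.0 mm = 0.081 m;  h = 5.58 mm = 0.00558 m
Allowable rise: ΔT_a = T_lim − T_in = 194.2 − 160.1 = 34.1 K
Invert ΔT = ηγ̇²t_res/(ρcp) for γ̇: γ̇_max² = ΔT_a ρ cp / (η t_res) = 34.1·968·2136 / (1988·196.698) = 180.308 s⁻²
γ̇_max = √180.308 = 13.4279 s⁻¹
N_max = γ̇_max h / (πD) = 13.4279·0.00558/(π·0.081) = 0.294446 rev/s → ×60 = 17.6668 rpm

value=17.67 rpm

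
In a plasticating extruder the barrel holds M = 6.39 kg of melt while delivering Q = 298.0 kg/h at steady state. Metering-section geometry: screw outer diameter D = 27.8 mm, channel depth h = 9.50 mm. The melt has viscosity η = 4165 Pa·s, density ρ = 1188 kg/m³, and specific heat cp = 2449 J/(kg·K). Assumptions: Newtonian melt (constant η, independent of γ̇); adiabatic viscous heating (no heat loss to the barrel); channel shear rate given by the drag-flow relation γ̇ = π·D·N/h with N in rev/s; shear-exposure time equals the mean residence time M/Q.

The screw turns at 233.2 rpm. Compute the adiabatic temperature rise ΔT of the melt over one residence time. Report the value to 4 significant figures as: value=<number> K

value=141.1 K

Throughput in SI: Q_s = 298.0 kg/h ÷ 3600 s/h = 0.0827778 kg/s
t_res = M / Q_s = 6.39 ÷ 0.0827778 = 77.1946 s
Convert to SI: D = 0.0278 m, h = 0.0095 m, N = 233.2/60 = 3.88667 rev/s
γ̇ = π·D·N / h = π · 0.0278 · 3.88667 / 0.0095 = 35.7313 s⁻¹
ΔT = η·γ̇²·t_res/(ρ·cp) = [4165 × 35.7313² × 77.1946] / [1188 × 2449] = 141.089 K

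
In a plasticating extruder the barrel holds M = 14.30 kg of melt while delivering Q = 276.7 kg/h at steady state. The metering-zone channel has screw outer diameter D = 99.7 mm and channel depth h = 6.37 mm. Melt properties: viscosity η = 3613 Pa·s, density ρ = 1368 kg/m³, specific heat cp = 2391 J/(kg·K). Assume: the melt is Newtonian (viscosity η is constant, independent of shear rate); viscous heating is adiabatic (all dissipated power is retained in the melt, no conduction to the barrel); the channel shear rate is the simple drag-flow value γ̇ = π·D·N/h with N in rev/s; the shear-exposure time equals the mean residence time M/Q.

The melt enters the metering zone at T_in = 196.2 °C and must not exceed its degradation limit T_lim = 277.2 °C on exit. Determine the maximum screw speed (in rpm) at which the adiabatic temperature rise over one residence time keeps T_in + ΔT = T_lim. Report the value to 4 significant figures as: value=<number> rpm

value=24.23 rpm

Throughput in SI: Q_s = 276.7 kg/h ÷ 3600 s/h = 0.0768611 kg/s
t_res = M / Q_s = 14.30 / 0.0768611 = 186.05 s
Convert to metres: D = 0.0997 m, h = 0.00637 m
Allowable rise: ΔT_a = T_lim − T_in = 277.2 − 196.2 = 81 K
γ̇_max² = ΔT_a·ρ·cp / (η·t_res) = [81 × 1368 × 2391] / [3613 × 186.05] = 394.143 s⁻²
Take the square root: γ̇_max = √(394.143) = 19.853 s⁻¹
N_max = γ̇_max h / (πD) = 19.853·0.00637/(π·0.0997) = 0.403758 rev/s → ×60 = 24.2255 rpm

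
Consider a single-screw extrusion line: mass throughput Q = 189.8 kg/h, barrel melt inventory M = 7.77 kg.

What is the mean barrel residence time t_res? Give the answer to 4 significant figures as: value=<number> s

Q_s = Q / 3600 = 189.8 / 3600 = 0.0527222 kg/s
t_res = M / Q_s = 7.77 / 0.0527222 = 147.376 s

value=147.4 s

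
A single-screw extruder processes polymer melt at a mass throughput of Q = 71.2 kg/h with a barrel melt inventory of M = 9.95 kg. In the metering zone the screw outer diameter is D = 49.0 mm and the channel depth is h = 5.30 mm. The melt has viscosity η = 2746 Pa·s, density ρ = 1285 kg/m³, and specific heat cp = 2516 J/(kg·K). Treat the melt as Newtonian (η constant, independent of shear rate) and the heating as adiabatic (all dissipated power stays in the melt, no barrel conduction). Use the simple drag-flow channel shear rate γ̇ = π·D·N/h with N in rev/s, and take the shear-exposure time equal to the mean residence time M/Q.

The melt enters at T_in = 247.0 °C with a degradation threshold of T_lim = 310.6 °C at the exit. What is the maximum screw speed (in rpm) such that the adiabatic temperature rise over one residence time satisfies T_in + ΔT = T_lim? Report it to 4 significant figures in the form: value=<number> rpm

value=25.20 rpm

Throughput in SI: Q_s = 71.2 kg/h ÷ 3600 s/h = 0.0197778 kg/s
Mean residence time: t_res = M/Q_s = 9.95 kg / 0.0197778 kg/s = 503.09 s
Convert to metres: D = 0.049 m, h = 0.0053 m
ΔT_a = T_lim − T_in = 310.6 °C − 247.0 °C = 63.6 K
γ̇_max² = ΔT_a·ρ·cp/(η·t_res) = 63.6·1285·2516/(2746·503.09) = 148.842 s⁻²
Take the square root: γ̇_max = √(148.842) = 12.2001 s⁻¹
N_max = γ̇_max·h / (π·D) = 12.2001 · 0.0053 / (π · 0.049) = 0.420042 rev/s = 25.2025 rpm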